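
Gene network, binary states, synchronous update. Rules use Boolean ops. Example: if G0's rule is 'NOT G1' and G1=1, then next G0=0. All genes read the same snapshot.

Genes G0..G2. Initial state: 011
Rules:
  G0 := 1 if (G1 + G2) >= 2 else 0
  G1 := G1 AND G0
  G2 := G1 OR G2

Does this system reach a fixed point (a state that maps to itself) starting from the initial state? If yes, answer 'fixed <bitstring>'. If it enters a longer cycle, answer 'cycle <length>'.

Step 0: 011
Step 1: G0=(1+1>=2)=1 G1=G1&G0=1&0=0 G2=G1|G2=1|1=1 -> 101
Step 2: G0=(0+1>=2)=0 G1=G1&G0=0&1=0 G2=G1|G2=0|1=1 -> 001
Step 3: G0=(0+1>=2)=0 G1=G1&G0=0&0=0 G2=G1|G2=0|1=1 -> 001
Fixed point reached at step 2: 001

Answer: fixed 001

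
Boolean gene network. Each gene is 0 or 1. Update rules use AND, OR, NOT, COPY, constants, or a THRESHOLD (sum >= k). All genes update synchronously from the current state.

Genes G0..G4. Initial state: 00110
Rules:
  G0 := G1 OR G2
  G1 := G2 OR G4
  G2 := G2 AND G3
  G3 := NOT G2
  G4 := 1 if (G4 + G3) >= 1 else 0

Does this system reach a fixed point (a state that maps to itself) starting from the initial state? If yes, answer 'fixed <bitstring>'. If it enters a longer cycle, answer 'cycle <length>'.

Answer: fixed 11011

Derivation:
Step 0: 00110
Step 1: G0=G1|G2=0|1=1 G1=G2|G4=1|0=1 G2=G2&G3=1&1=1 G3=NOT G2=NOT 1=0 G4=(0+1>=1)=1 -> 11101
Step 2: G0=G1|G2=1|1=1 G1=G2|G4=1|1=1 G2=G2&G3=1&0=0 G3=NOT G2=NOT 1=0 G4=(1+0>=1)=1 -> 11001
Step 3: G0=G1|G2=1|0=1 G1=G2|G4=0|1=1 G2=G2&G3=0&0=0 G3=NOT G2=NOT 0=1 G4=(1+0>=1)=1 -> 11011
Step 4: G0=G1|G2=1|0=1 G1=G2|G4=0|1=1 G2=G2&G3=0&1=0 G3=NOT G2=NOT 0=1 G4=(1+1>=1)=1 -> 11011
Fixed point reached at step 3: 11011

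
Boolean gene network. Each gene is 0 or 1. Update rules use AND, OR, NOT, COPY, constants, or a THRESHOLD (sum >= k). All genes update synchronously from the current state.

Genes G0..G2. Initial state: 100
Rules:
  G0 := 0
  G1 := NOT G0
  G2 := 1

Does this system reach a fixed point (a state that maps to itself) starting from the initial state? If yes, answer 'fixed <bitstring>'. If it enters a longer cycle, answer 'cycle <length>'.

Step 0: 100
Step 1: G0=0(const) G1=NOT G0=NOT 1=0 G2=1(const) -> 001
Step 2: G0=0(const) G1=NOT G0=NOT 0=1 G2=1(const) -> 011
Step 3: G0=0(const) G1=NOT G0=NOT 0=1 G2=1(const) -> 011
Fixed point reached at step 2: 011

Answer: fixed 011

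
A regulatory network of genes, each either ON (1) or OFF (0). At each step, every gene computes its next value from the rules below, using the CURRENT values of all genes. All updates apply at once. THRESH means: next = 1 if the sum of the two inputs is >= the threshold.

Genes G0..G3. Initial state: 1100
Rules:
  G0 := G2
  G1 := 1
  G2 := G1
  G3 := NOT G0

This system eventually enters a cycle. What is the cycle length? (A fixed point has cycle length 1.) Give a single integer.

Answer: 1

Derivation:
Step 0: 1100
Step 1: G0=G2=0 G1=1(const) G2=G1=1 G3=NOT G0=NOT 1=0 -> 0110
Step 2: G0=G2=1 G1=1(const) G2=G1=1 G3=NOT G0=NOT 0=1 -> 1111
Step 3: G0=G2=1 G1=1(const) G2=G1=1 G3=NOT G0=NOT 1=0 -> 1110
Step 4: G0=G2=1 G1=1(const) G2=G1=1 G3=NOT G0=NOT 1=0 -> 1110
State from step 4 equals state from step 3 -> cycle length 1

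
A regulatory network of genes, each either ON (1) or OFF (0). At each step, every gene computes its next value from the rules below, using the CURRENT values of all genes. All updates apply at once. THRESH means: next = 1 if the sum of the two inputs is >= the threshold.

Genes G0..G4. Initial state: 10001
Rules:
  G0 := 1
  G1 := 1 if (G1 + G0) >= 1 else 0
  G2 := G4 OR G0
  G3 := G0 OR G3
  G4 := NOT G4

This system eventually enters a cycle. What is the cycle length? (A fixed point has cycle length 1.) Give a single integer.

Answer: 2

Derivation:
Step 0: 10001
Step 1: G0=1(const) G1=(0+1>=1)=1 G2=G4|G0=1|1=1 G3=G0|G3=1|0=1 G4=NOT G4=NOT 1=0 -> 11110
Step 2: G0=1(const) G1=(1+1>=1)=1 G2=G4|G0=0|1=1 G3=G0|G3=1|1=1 G4=NOT G4=NOT 0=1 -> 11111
Step 3: G0=1(const) G1=(1+1>=1)=1 G2=G4|G0=1|1=1 G3=G0|G3=1|1=1 G4=NOT G4=NOT 1=0 -> 11110
State from step 3 equals state from step 1 -> cycle length 2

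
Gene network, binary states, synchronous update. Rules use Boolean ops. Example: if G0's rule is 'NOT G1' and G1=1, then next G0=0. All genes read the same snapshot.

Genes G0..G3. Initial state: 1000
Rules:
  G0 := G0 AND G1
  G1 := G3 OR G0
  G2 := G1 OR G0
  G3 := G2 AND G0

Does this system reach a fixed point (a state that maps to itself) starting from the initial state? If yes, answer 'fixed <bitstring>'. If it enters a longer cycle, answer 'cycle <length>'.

Step 0: 1000
Step 1: G0=G0&G1=1&0=0 G1=G3|G0=0|1=1 G2=G1|G0=0|1=1 G3=G2&G0=0&1=0 -> 0110
Step 2: G0=G0&G1=0&1=0 G1=G3|G0=0|0=0 G2=G1|G0=1|0=1 G3=G2&G0=1&0=0 -> 0010
Step 3: G0=G0&G1=0&0=0 G1=G3|G0=0|0=0 G2=G1|G0=0|0=0 G3=G2&G0=1&0=0 -> 0000
Step 4: G0=G0&G1=0&0=0 G1=G3|G0=0|0=0 G2=G1|G0=0|0=0 G3=G2&G0=0&0=0 -> 0000
Fixed point reached at step 3: 0000

Answer: fixed 0000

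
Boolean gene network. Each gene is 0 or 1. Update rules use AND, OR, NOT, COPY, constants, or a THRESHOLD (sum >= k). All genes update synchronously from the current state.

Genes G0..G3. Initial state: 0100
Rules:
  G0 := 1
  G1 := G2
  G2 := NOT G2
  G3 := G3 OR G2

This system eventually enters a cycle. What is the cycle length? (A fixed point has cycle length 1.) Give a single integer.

Step 0: 0100
Step 1: G0=1(const) G1=G2=0 G2=NOT G2=NOT 0=1 G3=G3|G2=0|0=0 -> 1010
Step 2: G0=1(const) G1=G2=1 G2=NOT G2=NOT 1=0 G3=G3|G2=0|1=1 -> 1101
Step 3: G0=1(const) G1=G2=0 G2=NOT G2=NOT 0=1 G3=G3|G2=1|0=1 -> 1011
Step 4: G0=1(const) G1=G2=1 G2=NOT G2=NOT 1=0 G3=G3|G2=1|1=1 -> 1101
State from step 4 equals state from step 2 -> cycle length 2

Answer: 2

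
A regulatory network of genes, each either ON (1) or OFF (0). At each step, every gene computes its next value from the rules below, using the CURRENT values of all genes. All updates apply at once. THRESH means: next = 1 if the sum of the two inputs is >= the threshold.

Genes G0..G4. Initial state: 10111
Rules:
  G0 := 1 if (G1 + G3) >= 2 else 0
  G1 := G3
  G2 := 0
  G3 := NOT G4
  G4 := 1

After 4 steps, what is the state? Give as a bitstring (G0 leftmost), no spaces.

Step 1: G0=(0+1>=2)=0 G1=G3=1 G2=0(const) G3=NOT G4=NOT 1=0 G4=1(const) -> 01001
Step 2: G0=(1+0>=2)=0 G1=G3=0 G2=0(const) G3=NOT G4=NOT 1=0 G4=1(const) -> 00001
Step 3: G0=(0+0>=2)=0 G1=G3=0 G2=0(const) G3=NOT G4=NOT 1=0 G4=1(const) -> 00001
Step 4: G0=(0+0>=2)=0 G1=G3=0 G2=0(const) G3=NOT G4=NOT 1=0 G4=1(const) -> 00001

00001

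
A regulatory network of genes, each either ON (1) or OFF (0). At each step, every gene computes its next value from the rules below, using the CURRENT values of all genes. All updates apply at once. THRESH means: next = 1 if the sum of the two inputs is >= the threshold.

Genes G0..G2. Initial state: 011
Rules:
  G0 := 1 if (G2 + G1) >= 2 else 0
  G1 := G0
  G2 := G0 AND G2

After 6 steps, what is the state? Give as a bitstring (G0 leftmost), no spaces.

Step 1: G0=(1+1>=2)=1 G1=G0=0 G2=G0&G2=0&1=0 -> 100
Step 2: G0=(0+0>=2)=0 G1=G0=1 G2=G0&G2=1&0=0 -> 010
Step 3: G0=(0+1>=2)=0 G1=G0=0 G2=G0&G2=0&0=0 -> 000
Step 4: G0=(0+0>=2)=0 G1=G0=0 G2=G0&G2=0&0=0 -> 000
Step 5: G0=(0+0>=2)=0 G1=G0=0 G2=G0&G2=0&0=0 -> 000
Step 6: G0=(0+0>=2)=0 G1=G0=0 G2=G0&G2=0&0=0 -> 000

000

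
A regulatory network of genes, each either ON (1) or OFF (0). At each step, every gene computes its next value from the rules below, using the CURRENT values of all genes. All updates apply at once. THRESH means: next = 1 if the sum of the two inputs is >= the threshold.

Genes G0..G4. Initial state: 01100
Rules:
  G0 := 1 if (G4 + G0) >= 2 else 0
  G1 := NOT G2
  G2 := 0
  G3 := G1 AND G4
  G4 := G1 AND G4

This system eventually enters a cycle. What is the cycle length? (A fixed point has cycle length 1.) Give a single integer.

Answer: 1

Derivation:
Step 0: 01100
Step 1: G0=(0+0>=2)=0 G1=NOT G2=NOT 1=0 G2=0(const) G3=G1&G4=1&0=0 G4=G1&G4=1&0=0 -> 00000
Step 2: G0=(0+0>=2)=0 G1=NOT G2=NOT 0=1 G2=0(const) G3=G1&G4=0&0=0 G4=G1&G4=0&0=0 -> 01000
Step 3: G0=(0+0>=2)=0 G1=NOT G2=NOT 0=1 G2=0(const) G3=G1&G4=1&0=0 G4=G1&G4=1&0=0 -> 01000
State from step 3 equals state from step 2 -> cycle length 1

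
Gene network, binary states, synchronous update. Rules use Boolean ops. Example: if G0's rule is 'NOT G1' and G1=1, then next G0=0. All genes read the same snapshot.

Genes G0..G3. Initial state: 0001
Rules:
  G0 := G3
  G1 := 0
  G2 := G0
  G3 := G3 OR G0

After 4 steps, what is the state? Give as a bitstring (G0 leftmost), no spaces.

Step 1: G0=G3=1 G1=0(const) G2=G0=0 G3=G3|G0=1|0=1 -> 1001
Step 2: G0=G3=1 G1=0(const) G2=G0=1 G3=G3|G0=1|1=1 -> 1011
Step 3: G0=G3=1 G1=0(const) G2=G0=1 G3=G3|G0=1|1=1 -> 1011
Step 4: G0=G3=1 G1=0(const) G2=G0=1 G3=G3|G0=1|1=1 -> 1011

1011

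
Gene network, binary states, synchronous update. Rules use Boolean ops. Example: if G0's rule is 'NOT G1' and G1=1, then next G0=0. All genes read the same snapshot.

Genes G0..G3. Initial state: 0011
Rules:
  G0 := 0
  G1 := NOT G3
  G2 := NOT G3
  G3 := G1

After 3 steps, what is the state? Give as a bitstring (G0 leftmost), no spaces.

Step 1: G0=0(const) G1=NOT G3=NOT 1=0 G2=NOT G3=NOT 1=0 G3=G1=0 -> 0000
Step 2: G0=0(const) G1=NOT G3=NOT 0=1 G2=NOT G3=NOT 0=1 G3=G1=0 -> 0110
Step 3: G0=0(const) G1=NOT G3=NOT 0=1 G2=NOT G3=NOT 0=1 G3=G1=1 -> 0111

0111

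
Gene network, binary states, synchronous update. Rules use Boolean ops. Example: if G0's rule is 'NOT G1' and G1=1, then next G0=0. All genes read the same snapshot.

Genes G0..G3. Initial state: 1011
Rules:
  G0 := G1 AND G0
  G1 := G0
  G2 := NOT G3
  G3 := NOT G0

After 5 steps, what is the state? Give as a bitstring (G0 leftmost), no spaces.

Step 1: G0=G1&G0=0&1=0 G1=G0=1 G2=NOT G3=NOT 1=0 G3=NOT G0=NOT 1=0 -> 0100
Step 2: G0=G1&G0=1&0=0 G1=G0=0 G2=NOT G3=NOT 0=1 G3=NOT G0=NOT 0=1 -> 0011
Step 3: G0=G1&G0=0&0=0 G1=G0=0 G2=NOT G3=NOT 1=0 G3=NOT G0=NOT 0=1 -> 0001
Step 4: G0=G1&G0=0&0=0 G1=G0=0 G2=NOT G3=NOT 1=0 G3=NOT G0=NOT 0=1 -> 0001
Step 5: G0=G1&G0=0&0=0 G1=G0=0 G2=NOT G3=NOT 1=0 G3=NOT G0=NOT 0=1 -> 0001

0001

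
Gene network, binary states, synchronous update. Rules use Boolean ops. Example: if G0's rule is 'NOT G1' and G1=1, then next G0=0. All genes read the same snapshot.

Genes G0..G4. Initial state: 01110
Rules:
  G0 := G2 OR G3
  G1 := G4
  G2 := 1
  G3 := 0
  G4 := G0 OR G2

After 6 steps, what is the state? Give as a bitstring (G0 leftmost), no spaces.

Step 1: G0=G2|G3=1|1=1 G1=G4=0 G2=1(const) G3=0(const) G4=G0|G2=0|1=1 -> 10101
Step 2: G0=G2|G3=1|0=1 G1=G4=1 G2=1(const) G3=0(const) G4=G0|G2=1|1=1 -> 11101
Step 3: G0=G2|G3=1|0=1 G1=G4=1 G2=1(const) G3=0(const) G4=G0|G2=1|1=1 -> 11101
Step 4: G0=G2|G3=1|0=1 G1=G4=1 G2=1(const) G3=0(const) G4=G0|G2=1|1=1 -> 11101
Step 5: G0=G2|G3=1|0=1 G1=G4=1 G2=1(const) G3=0(const) G4=G0|G2=1|1=1 -> 11101
Step 6: G0=G2|G3=1|0=1 G1=G4=1 G2=1(const) G3=0(const) G4=G0|G2=1|1=1 -> 11101

11101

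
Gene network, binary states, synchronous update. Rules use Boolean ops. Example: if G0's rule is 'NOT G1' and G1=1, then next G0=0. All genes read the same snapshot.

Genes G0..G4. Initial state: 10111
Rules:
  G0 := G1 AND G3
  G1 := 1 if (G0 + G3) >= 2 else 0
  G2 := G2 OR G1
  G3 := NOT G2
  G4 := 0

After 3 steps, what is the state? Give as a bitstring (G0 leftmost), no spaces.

Step 1: G0=G1&G3=0&1=0 G1=(1+1>=2)=1 G2=G2|G1=1|0=1 G3=NOT G2=NOT 1=0 G4=0(const) -> 01100
Step 2: G0=G1&G3=1&0=0 G1=(0+0>=2)=0 G2=G2|G1=1|1=1 G3=NOT G2=NOT 1=0 G4=0(const) -> 00100
Step 3: G0=G1&G3=0&0=0 G1=(0+0>=2)=0 G2=G2|G1=1|0=1 G3=NOT G2=NOT 1=0 G4=0(const) -> 00100

00100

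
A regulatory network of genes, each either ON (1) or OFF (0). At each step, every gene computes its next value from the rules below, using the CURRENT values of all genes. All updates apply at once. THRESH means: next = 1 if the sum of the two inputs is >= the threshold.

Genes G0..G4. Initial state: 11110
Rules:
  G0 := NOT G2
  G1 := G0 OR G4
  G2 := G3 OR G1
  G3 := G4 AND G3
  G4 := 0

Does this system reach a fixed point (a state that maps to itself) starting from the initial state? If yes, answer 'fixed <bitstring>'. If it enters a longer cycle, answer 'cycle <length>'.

Step 0: 11110
Step 1: G0=NOT G2=NOT 1=0 G1=G0|G4=1|0=1 G2=G3|G1=1|1=1 G3=G4&G3=0&1=0 G4=0(const) -> 01100
Step 2: G0=NOT G2=NOT 1=0 G1=G0|G4=0|0=0 G2=G3|G1=0|1=1 G3=G4&G3=0&0=0 G4=0(const) -> 00100
Step 3: G0=NOT G2=NOT 1=0 G1=G0|G4=0|0=0 G2=G3|G1=0|0=0 G3=G4&G3=0&0=0 G4=0(const) -> 00000
Step 4: G0=NOT G2=NOT 0=1 G1=G0|G4=0|0=0 G2=G3|G1=0|0=0 G3=G4&G3=0&0=0 G4=0(const) -> 10000
Step 5: G0=NOT G2=NOT 0=1 G1=G0|G4=1|0=1 G2=G3|G1=0|0=0 G3=G4&G3=0&0=0 G4=0(const) -> 11000
Step 6: G0=NOT G2=NOT 0=1 G1=G0|G4=1|0=1 G2=G3|G1=0|1=1 G3=G4&G3=0&0=0 G4=0(const) -> 11100
Step 7: G0=NOT G2=NOT 1=0 G1=G0|G4=1|0=1 G2=G3|G1=0|1=1 G3=G4&G3=0&0=0 G4=0(const) -> 01100
Cycle of length 6 starting at step 1 -> no fixed point

Answer: cycle 6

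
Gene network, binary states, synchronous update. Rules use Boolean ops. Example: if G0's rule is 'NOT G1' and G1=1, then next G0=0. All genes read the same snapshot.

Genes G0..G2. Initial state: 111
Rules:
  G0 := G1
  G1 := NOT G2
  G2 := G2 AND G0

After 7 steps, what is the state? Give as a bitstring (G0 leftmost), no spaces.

Step 1: G0=G1=1 G1=NOT G2=NOT 1=0 G2=G2&G0=1&1=1 -> 101
Step 2: G0=G1=0 G1=NOT G2=NOT 1=0 G2=G2&G0=1&1=1 -> 001
Step 3: G0=G1=0 G1=NOT G2=NOT 1=0 G2=G2&G0=1&0=0 -> 000
Step 4: G0=G1=0 G1=NOT G2=NOT 0=1 G2=G2&G0=0&0=0 -> 010
Step 5: G0=G1=1 G1=NOT G2=NOT 0=1 G2=G2&G0=0&0=0 -> 110
Step 6: G0=G1=1 G1=NOT G2=NOT 0=1 G2=G2&G0=0&1=0 -> 110
Step 7: G0=G1=1 G1=NOT G2=NOT 0=1 G2=G2&G0=0&1=0 -> 110

110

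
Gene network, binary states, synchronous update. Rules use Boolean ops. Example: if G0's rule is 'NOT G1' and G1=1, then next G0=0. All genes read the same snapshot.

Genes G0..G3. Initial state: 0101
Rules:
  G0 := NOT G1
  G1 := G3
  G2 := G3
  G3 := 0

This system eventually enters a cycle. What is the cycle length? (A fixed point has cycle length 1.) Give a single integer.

Step 0: 0101
Step 1: G0=NOT G1=NOT 1=0 G1=G3=1 G2=G3=1 G3=0(const) -> 0110
Step 2: G0=NOT G1=NOT 1=0 G1=G3=0 G2=G3=0 G3=0(const) -> 0000
Step 3: G0=NOT G1=NOT 0=1 G1=G3=0 G2=G3=0 G3=0(const) -> 1000
Step 4: G0=NOT G1=NOT 0=1 G1=G3=0 G2=G3=0 G3=0(const) -> 1000
State from step 4 equals state from step 3 -> cycle length 1

Answer: 1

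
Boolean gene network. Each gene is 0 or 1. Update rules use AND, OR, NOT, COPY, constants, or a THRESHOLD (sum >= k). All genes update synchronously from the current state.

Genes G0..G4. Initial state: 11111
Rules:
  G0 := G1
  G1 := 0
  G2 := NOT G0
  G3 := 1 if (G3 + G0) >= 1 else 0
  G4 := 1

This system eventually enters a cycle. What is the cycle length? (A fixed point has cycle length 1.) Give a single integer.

Step 0: 11111
Step 1: G0=G1=1 G1=0(const) G2=NOT G0=NOT 1=0 G3=(1+1>=1)=1 G4=1(const) -> 10011
Step 2: G0=G1=0 G1=0(const) G2=NOT G0=NOT 1=0 G3=(1+1>=1)=1 G4=1(const) -> 00011
Step 3: G0=G1=0 G1=0(const) G2=NOT G0=NOT 0=1 G3=(1+0>=1)=1 G4=1(const) -> 00111
Step 4: G0=G1=0 G1=0(const) G2=NOT G0=NOT 0=1 G3=(1+0>=1)=1 G4=1(const) -> 00111
State from step 4 equals state from step 3 -> cycle length 1

Answer: 1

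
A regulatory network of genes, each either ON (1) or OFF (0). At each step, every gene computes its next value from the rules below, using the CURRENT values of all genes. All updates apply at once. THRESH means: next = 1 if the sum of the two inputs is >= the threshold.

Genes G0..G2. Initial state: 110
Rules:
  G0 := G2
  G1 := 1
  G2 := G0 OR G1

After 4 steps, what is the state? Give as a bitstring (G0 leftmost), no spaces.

Step 1: G0=G2=0 G1=1(const) G2=G0|G1=1|1=1 -> 011
Step 2: G0=G2=1 G1=1(const) G2=G0|G1=0|1=1 -> 111
Step 3: G0=G2=1 G1=1(const) G2=G0|G1=1|1=1 -> 111
Step 4: G0=G2=1 G1=1(const) G2=G0|G1=1|1=1 -> 111

111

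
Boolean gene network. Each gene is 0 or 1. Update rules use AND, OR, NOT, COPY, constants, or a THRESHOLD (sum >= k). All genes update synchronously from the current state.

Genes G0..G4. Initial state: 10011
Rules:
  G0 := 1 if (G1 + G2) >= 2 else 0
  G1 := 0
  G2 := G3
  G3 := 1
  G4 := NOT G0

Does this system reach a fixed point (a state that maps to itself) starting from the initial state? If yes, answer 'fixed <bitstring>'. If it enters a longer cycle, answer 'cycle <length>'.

Answer: fixed 00111

Derivation:
Step 0: 10011
Step 1: G0=(0+0>=2)=0 G1=0(const) G2=G3=1 G3=1(const) G4=NOT G0=NOT 1=0 -> 00110
Step 2: G0=(0+1>=2)=0 G1=0(const) G2=G3=1 G3=1(const) G4=NOT G0=NOT 0=1 -> 00111
Step 3: G0=(0+1>=2)=0 G1=0(const) G2=G3=1 G3=1(const) G4=NOT G0=NOT 0=1 -> 00111
Fixed point reached at step 2: 00111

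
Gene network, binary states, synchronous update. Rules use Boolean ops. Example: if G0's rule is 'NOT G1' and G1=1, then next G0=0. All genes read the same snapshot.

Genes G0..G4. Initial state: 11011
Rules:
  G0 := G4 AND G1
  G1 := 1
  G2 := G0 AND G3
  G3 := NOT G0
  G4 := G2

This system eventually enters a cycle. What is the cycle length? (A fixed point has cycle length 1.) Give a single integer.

Step 0: 11011
Step 1: G0=G4&G1=1&1=1 G1=1(const) G2=G0&G3=1&1=1 G3=NOT G0=NOT 1=0 G4=G2=0 -> 11100
Step 2: G0=G4&G1=0&1=0 G1=1(const) G2=G0&G3=1&0=0 G3=NOT G0=NOT 1=0 G4=G2=1 -> 01001
Step 3: G0=G4&G1=1&1=1 G1=1(const) G2=G0&G3=0&0=0 G3=NOT G0=NOT 0=1 G4=G2=0 -> 11010
Step 4: G0=G4&G1=0&1=0 G1=1(const) G2=G0&G3=1&1=1 G3=NOT G0=NOT 1=0 G4=G2=0 -> 01100
Step 5: G0=G4&G1=0&1=0 G1=1(const) G2=G0&G3=0&0=0 G3=NOT G0=NOT 0=1 G4=G2=1 -> 01011
Step 6: G0=G4&G1=1&1=1 G1=1(const) G2=G0&G3=0&1=0 G3=NOT G0=NOT 0=1 G4=G2=0 -> 11010
State from step 6 equals state from step 3 -> cycle length 3

Answer: 3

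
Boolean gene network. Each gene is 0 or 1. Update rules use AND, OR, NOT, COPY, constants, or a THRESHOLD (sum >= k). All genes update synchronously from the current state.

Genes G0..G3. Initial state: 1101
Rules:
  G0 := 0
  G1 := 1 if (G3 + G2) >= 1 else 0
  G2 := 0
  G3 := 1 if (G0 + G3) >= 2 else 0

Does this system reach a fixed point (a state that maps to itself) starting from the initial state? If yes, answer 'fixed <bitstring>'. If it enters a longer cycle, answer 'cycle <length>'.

Answer: fixed 0000

Derivation:
Step 0: 1101
Step 1: G0=0(const) G1=(1+0>=1)=1 G2=0(const) G3=(1+1>=2)=1 -> 0101
Step 2: G0=0(const) G1=(1+0>=1)=1 G2=0(const) G3=(0+1>=2)=0 -> 0100
Step 3: G0=0(const) G1=(0+0>=1)=0 G2=0(const) G3=(0+0>=2)=0 -> 0000
Step 4: G0=0(const) G1=(0+0>=1)=0 G2=0(const) G3=(0+0>=2)=0 -> 0000
Fixed point reached at step 3: 0000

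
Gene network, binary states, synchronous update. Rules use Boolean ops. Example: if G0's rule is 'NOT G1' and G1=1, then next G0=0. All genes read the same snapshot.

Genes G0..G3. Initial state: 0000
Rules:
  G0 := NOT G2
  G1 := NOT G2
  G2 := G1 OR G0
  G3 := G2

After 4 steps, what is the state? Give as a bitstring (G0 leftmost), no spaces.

Step 1: G0=NOT G2=NOT 0=1 G1=NOT G2=NOT 0=1 G2=G1|G0=0|0=0 G3=G2=0 -> 1100
Step 2: G0=NOT G2=NOT 0=1 G1=NOT G2=NOT 0=1 G2=G1|G0=1|1=1 G3=G2=0 -> 1110
Step 3: G0=NOT G2=NOT 1=0 G1=NOT G2=NOT 1=0 G2=G1|G0=1|1=1 G3=G2=1 -> 0011
Step 4: G0=NOT G2=NOT 1=0 G1=NOT G2=NOT 1=0 G2=G1|G0=0|0=0 G3=G2=1 -> 0001

0001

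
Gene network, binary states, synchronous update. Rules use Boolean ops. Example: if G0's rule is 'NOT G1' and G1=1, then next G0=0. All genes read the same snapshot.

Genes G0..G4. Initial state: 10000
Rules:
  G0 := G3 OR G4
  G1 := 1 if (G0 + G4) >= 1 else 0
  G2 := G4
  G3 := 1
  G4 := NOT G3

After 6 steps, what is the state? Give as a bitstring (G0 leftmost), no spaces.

Step 1: G0=G3|G4=0|0=0 G1=(1+0>=1)=1 G2=G4=0 G3=1(const) G4=NOT G3=NOT 0=1 -> 01011
Step 2: G0=G3|G4=1|1=1 G1=(0+1>=1)=1 G2=G4=1 G3=1(const) G4=NOT G3=NOT 1=0 -> 11110
Step 3: G0=G3|G4=1|0=1 G1=(1+0>=1)=1 G2=G4=0 G3=1(const) G4=NOT G3=NOT 1=0 -> 11010
Step 4: G0=G3|G4=1|0=1 G1=(1+0>=1)=1 G2=G4=0 G3=1(const) G4=NOT G3=NOT 1=0 -> 11010
Step 5: G0=G3|G4=1|0=1 G1=(1+0>=1)=1 G2=G4=0 G3=1(const) G4=NOT G3=NOT 1=0 -> 11010
Step 6: G0=G3|G4=1|0=1 G1=(1+0>=1)=1 G2=G4=0 G3=1(const) G4=NOT G3=NOT 1=0 -> 11010

11010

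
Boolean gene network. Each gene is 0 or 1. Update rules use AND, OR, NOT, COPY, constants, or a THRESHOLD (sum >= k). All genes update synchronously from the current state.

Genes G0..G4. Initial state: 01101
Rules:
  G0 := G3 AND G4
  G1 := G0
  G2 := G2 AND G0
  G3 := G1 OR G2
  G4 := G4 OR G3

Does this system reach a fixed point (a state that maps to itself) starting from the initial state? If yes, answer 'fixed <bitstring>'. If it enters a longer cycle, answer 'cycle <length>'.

Step 0: 01101
Step 1: G0=G3&G4=0&1=0 G1=G0=0 G2=G2&G0=1&0=0 G3=G1|G2=1|1=1 G4=G4|G3=1|0=1 -> 00011
Step 2: G0=G3&G4=1&1=1 G1=G0=0 G2=G2&G0=0&0=0 G3=G1|G2=0|0=0 G4=G4|G3=1|1=1 -> 10001
Step 3: G0=G3&G4=0&1=0 G1=G0=1 G2=G2&G0=0&1=0 G3=G1|G2=0|0=0 G4=G4|G3=1|0=1 -> 01001
Step 4: G0=G3&G4=0&1=0 G1=G0=0 G2=G2&G0=0&0=0 G3=G1|G2=1|0=1 G4=G4|G3=1|0=1 -> 00011
Cycle of length 3 starting at step 1 -> no fixed point

Answer: cycle 3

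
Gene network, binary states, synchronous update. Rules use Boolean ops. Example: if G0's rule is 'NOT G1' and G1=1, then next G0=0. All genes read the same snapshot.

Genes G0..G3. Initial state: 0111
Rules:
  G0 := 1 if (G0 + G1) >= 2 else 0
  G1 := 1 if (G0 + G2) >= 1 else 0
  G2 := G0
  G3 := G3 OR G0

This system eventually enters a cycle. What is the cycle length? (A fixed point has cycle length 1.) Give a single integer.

Answer: 1

Derivation:
Step 0: 0111
Step 1: G0=(0+1>=2)=0 G1=(0+1>=1)=1 G2=G0=0 G3=G3|G0=1|0=1 -> 0101
Step 2: G0=(0+1>=2)=0 G1=(0+0>=1)=0 G2=G0=0 G3=G3|G0=1|0=1 -> 0001
Step 3: G0=(0+0>=2)=0 G1=(0+0>=1)=0 G2=G0=0 G3=G3|G0=1|0=1 -> 0001
State from step 3 equals state from step 2 -> cycle length 1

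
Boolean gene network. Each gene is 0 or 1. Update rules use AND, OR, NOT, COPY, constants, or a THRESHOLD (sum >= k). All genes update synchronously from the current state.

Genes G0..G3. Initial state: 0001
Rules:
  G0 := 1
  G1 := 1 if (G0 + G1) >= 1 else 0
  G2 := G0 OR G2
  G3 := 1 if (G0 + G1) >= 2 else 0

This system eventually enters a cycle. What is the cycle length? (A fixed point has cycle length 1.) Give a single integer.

Answer: 1

Derivation:
Step 0: 0001
Step 1: G0=1(const) G1=(0+0>=1)=0 G2=G0|G2=0|0=0 G3=(0+0>=2)=0 -> 1000
Step 2: G0=1(const) G1=(1+0>=1)=1 G2=G0|G2=1|0=1 G3=(1+0>=2)=0 -> 1110
Step 3: G0=1(const) G1=(1+1>=1)=1 G2=G0|G2=1|1=1 G3=(1+1>=2)=1 -> 1111
Step 4: G0=1(const) G1=(1+1>=1)=1 G2=G0|G2=1|1=1 G3=(1+1>=2)=1 -> 1111
State from step 4 equals state from step 3 -> cycle length 1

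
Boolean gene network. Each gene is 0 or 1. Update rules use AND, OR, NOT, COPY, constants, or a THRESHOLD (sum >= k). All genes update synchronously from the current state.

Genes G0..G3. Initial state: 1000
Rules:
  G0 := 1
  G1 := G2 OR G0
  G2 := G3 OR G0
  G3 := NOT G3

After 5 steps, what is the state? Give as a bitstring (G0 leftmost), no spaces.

Step 1: G0=1(const) G1=G2|G0=0|1=1 G2=G3|G0=0|1=1 G3=NOT G3=NOT 0=1 -> 1111
Step 2: G0=1(const) G1=G2|G0=1|1=1 G2=G3|G0=1|1=1 G3=NOT G3=NOT 1=0 -> 1110
Step 3: G0=1(const) G1=G2|G0=1|1=1 G2=G3|G0=0|1=1 G3=NOT G3=NOT 0=1 -> 1111
Step 4: G0=1(const) G1=G2|G0=1|1=1 G2=G3|G0=1|1=1 G3=NOT G3=NOT 1=0 -> 1110
Step 5: G0=1(const) G1=G2|G0=1|1=1 G2=G3|G0=0|1=1 G3=NOT G3=NOT 0=1 -> 1111

1111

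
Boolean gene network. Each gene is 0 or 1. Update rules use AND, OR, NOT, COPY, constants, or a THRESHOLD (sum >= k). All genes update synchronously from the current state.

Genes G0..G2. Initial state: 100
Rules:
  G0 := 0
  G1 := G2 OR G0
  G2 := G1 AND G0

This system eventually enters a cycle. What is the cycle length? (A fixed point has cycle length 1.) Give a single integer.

Answer: 1

Derivation:
Step 0: 100
Step 1: G0=0(const) G1=G2|G0=0|1=1 G2=G1&G0=0&1=0 -> 010
Step 2: G0=0(const) G1=G2|G0=0|0=0 G2=G1&G0=1&0=0 -> 000
Step 3: G0=0(const) G1=G2|G0=0|0=0 G2=G1&G0=0&0=0 -> 000
State from step 3 equals state from step 2 -> cycle length 1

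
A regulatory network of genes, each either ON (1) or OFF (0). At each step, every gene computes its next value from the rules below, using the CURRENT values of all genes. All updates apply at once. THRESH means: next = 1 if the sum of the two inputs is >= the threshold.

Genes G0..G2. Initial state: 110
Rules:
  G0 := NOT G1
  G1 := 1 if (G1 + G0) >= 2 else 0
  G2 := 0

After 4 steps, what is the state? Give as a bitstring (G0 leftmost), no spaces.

Step 1: G0=NOT G1=NOT 1=0 G1=(1+1>=2)=1 G2=0(const) -> 010
Step 2: G0=NOT G1=NOT 1=0 G1=(1+0>=2)=0 G2=0(const) -> 000
Step 3: G0=NOT G1=NOT 0=1 G1=(0+0>=2)=0 G2=0(const) -> 100
Step 4: G0=NOT G1=NOT 0=1 G1=(0+1>=2)=0 G2=0(const) -> 100

100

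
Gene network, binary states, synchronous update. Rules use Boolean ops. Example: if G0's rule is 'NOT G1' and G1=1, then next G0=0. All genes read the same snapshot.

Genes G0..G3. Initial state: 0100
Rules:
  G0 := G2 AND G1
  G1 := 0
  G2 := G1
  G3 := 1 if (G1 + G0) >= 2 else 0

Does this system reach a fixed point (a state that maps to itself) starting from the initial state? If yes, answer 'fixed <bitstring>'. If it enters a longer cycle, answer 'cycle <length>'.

Answer: fixed 0000

Derivation:
Step 0: 0100
Step 1: G0=G2&G1=0&1=0 G1=0(const) G2=G1=1 G3=(1+0>=2)=0 -> 0010
Step 2: G0=G2&G1=1&0=0 G1=0(const) G2=G1=0 G3=(0+0>=2)=0 -> 0000
Step 3: G0=G2&G1=0&0=0 G1=0(const) G2=G1=0 G3=(0+0>=2)=0 -> 0000
Fixed point reached at step 2: 0000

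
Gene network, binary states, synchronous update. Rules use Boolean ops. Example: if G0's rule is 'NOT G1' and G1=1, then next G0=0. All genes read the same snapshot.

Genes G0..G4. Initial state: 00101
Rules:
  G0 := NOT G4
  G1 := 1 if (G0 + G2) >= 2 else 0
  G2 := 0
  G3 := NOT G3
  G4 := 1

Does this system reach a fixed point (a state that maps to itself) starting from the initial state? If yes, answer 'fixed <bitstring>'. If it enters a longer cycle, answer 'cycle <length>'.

Step 0: 00101
Step 1: G0=NOT G4=NOT 1=0 G1=(0+1>=2)=0 G2=0(const) G3=NOT G3=NOT 0=1 G4=1(const) -> 00011
Step 2: G0=NOT G4=NOT 1=0 G1=(0+0>=2)=0 G2=0(const) G3=NOT G3=NOT 1=0 G4=1(const) -> 00001
Step 3: G0=NOT G4=NOT 1=0 G1=(0+0>=2)=0 G2=0(const) G3=NOT G3=NOT 0=1 G4=1(const) -> 00011
Cycle of length 2 starting at step 1 -> no fixed point

Answer: cycle 2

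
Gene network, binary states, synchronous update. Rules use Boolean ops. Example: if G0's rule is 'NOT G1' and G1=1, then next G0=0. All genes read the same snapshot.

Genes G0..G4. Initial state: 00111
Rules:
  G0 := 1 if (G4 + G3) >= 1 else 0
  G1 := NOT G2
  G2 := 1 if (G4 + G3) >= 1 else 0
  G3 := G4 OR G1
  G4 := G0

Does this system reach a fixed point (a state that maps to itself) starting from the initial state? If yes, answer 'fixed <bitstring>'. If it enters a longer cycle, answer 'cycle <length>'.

Step 0: 00111
Step 1: G0=(1+1>=1)=1 G1=NOT G2=NOT 1=0 G2=(1+1>=1)=1 G3=G4|G1=1|0=1 G4=G0=0 -> 10110
Step 2: G0=(0+1>=1)=1 G1=NOT G2=NOT 1=0 G2=(0+1>=1)=1 G3=G4|G1=0|0=0 G4=G0=1 -> 10101
Step 3: G0=(1+0>=1)=1 G1=NOT G2=NOT 1=0 G2=(1+0>=1)=1 G3=G4|G1=1|0=1 G4=G0=1 -> 10111
Step 4: G0=(1+1>=1)=1 G1=NOT G2=NOT 1=0 G2=(1+1>=1)=1 G3=G4|G1=1|0=1 G4=G0=1 -> 10111
Fixed point reached at step 3: 10111

Answer: fixed 10111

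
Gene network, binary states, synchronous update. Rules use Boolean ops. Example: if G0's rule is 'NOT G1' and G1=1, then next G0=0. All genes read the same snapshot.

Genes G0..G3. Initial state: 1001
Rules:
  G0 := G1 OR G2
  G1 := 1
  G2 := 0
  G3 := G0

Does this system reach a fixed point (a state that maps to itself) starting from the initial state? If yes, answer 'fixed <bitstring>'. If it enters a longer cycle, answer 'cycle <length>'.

Answer: fixed 1101

Derivation:
Step 0: 1001
Step 1: G0=G1|G2=0|0=0 G1=1(const) G2=0(const) G3=G0=1 -> 0101
Step 2: G0=G1|G2=1|0=1 G1=1(const) G2=0(const) G3=G0=0 -> 1100
Step 3: G0=G1|G2=1|0=1 G1=1(const) G2=0(const) G3=G0=1 -> 1101
Step 4: G0=G1|G2=1|0=1 G1=1(const) G2=0(const) G3=G0=1 -> 1101
Fixed point reached at step 3: 1101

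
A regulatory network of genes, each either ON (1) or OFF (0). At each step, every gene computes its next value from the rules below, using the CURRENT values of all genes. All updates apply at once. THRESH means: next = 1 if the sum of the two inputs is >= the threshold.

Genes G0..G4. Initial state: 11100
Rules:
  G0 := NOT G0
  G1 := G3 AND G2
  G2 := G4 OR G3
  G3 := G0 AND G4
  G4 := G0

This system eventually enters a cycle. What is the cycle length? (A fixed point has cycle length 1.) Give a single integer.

Step 0: 11100
Step 1: G0=NOT G0=NOT 1=0 G1=G3&G2=0&1=0 G2=G4|G3=0|0=0 G3=G0&G4=1&0=0 G4=G0=1 -> 00001
Step 2: G0=NOT G0=NOT 0=1 G1=G3&G2=0&0=0 G2=G4|G3=1|0=1 G3=G0&G4=0&1=0 G4=G0=0 -> 10100
Step 3: G0=NOT G0=NOT 1=0 G1=G3&G2=0&1=0 G2=G4|G3=0|0=0 G3=G0&G4=1&0=0 G4=G0=1 -> 00001
State from step 3 equals state from step 1 -> cycle length 2

Answer: 2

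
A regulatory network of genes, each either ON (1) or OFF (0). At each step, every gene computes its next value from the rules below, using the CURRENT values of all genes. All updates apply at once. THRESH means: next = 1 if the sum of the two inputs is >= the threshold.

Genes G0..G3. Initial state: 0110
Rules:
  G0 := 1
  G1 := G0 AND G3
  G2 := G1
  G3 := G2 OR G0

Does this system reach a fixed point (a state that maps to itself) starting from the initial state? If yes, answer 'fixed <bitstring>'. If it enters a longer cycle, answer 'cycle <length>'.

Answer: fixed 1111

Derivation:
Step 0: 0110
Step 1: G0=1(const) G1=G0&G3=0&0=0 G2=G1=1 G3=G2|G0=1|0=1 -> 1011
Step 2: G0=1(const) G1=G0&G3=1&1=1 G2=G1=0 G3=G2|G0=1|1=1 -> 1101
Step 3: G0=1(const) G1=G0&G3=1&1=1 G2=G1=1 G3=G2|G0=0|1=1 -> 1111
Step 4: G0=1(const) G1=G0&G3=1&1=1 G2=G1=1 G3=G2|G0=1|1=1 -> 1111
Fixed point reached at step 3: 1111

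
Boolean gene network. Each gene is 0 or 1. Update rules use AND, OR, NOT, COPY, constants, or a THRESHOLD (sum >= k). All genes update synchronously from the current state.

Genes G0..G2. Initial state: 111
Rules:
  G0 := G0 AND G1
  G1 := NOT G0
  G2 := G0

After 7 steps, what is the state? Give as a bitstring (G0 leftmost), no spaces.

Step 1: G0=G0&G1=1&1=1 G1=NOT G0=NOT 1=0 G2=G0=1 -> 101
Step 2: G0=G0&G1=1&0=0 G1=NOT G0=NOT 1=0 G2=G0=1 -> 001
Step 3: G0=G0&G1=0&0=0 G1=NOT G0=NOT 0=1 G2=G0=0 -> 010
Step 4: G0=G0&G1=0&1=0 G1=NOT G0=NOT 0=1 G2=G0=0 -> 010
Step 5: G0=G0&G1=0&1=0 G1=NOT G0=NOT 0=1 G2=G0=0 -> 010
Step 6: G0=G0&G1=0&1=0 G1=NOT G0=NOT 0=1 G2=G0=0 -> 010
Step 7: G0=G0&G1=0&1=0 G1=NOT G0=NOT 0=1 G2=G0=0 -> 010

010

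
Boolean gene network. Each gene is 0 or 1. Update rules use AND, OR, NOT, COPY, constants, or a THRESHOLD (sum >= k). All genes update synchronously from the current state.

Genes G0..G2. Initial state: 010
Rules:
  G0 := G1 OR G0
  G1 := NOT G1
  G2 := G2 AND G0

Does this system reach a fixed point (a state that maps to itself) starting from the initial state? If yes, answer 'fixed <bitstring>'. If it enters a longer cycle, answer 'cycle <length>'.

Step 0: 010
Step 1: G0=G1|G0=1|0=1 G1=NOT G1=NOT 1=0 G2=G2&G0=0&0=0 -> 100
Step 2: G0=G1|G0=0|1=1 G1=NOT G1=NOT 0=1 G2=G2&G0=0&1=0 -> 110
Step 3: G0=G1|G0=1|1=1 G1=NOT G1=NOT 1=0 G2=G2&G0=0&1=0 -> 100
Cycle of length 2 starting at step 1 -> no fixed point

Answer: cycle 2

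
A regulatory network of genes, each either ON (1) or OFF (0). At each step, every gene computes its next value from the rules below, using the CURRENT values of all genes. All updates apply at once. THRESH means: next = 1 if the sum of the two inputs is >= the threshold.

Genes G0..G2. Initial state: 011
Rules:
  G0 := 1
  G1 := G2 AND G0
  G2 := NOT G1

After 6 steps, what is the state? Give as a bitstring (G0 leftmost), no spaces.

Step 1: G0=1(const) G1=G2&G0=1&0=0 G2=NOT G1=NOT 1=0 -> 100
Step 2: G0=1(const) G1=G2&G0=0&1=0 G2=NOT G1=NOT 0=1 -> 101
Step 3: G0=1(const) G1=G2&G0=1&1=1 G2=NOT G1=NOT 0=1 -> 111
Step 4: G0=1(const) G1=G2&G0=1&1=1 G2=NOT G1=NOT 1=0 -> 110
Step 5: G0=1(const) G1=G2&G0=0&1=0 G2=NOT G1=NOT 1=0 -> 100
Step 6: G0=1(const) G1=G2&G0=0&1=0 G2=NOT G1=NOT 0=1 -> 101

101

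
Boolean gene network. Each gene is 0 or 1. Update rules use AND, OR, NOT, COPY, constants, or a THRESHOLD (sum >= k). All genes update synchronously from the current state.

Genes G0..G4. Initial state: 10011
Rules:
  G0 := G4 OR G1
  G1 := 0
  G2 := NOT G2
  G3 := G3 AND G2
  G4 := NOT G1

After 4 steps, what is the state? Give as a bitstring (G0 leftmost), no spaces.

Step 1: G0=G4|G1=1|0=1 G1=0(const) G2=NOT G2=NOT 0=1 G3=G3&G2=1&0=0 G4=NOT G1=NOT 0=1 -> 10101
Step 2: G0=G4|G1=1|0=1 G1=0(const) G2=NOT G2=NOT 1=0 G3=G3&G2=0&1=0 G4=NOT G1=NOT 0=1 -> 10001
Step 3: G0=G4|G1=1|0=1 G1=0(const) G2=NOT G2=NOT 0=1 G3=G3&G2=0&0=0 G4=NOT G1=NOT 0=1 -> 10101
Step 4: G0=G4|G1=1|0=1 G1=0(const) G2=NOT G2=NOT 1=0 G3=G3&G2=0&1=0 G4=NOT G1=NOT 0=1 -> 10001

10001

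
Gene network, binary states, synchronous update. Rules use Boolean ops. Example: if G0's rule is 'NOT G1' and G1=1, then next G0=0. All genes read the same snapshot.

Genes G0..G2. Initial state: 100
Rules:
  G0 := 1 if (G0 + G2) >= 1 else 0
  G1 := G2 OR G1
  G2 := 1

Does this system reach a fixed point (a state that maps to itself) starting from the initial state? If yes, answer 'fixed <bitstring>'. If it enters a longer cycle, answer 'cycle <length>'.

Step 0: 100
Step 1: G0=(1+0>=1)=1 G1=G2|G1=0|0=0 G2=1(const) -> 101
Step 2: G0=(1+1>=1)=1 G1=G2|G1=1|0=1 G2=1(const) -> 111
Step 3: G0=(1+1>=1)=1 G1=G2|G1=1|1=1 G2=1(const) -> 111
Fixed point reached at step 2: 111

Answer: fixed 111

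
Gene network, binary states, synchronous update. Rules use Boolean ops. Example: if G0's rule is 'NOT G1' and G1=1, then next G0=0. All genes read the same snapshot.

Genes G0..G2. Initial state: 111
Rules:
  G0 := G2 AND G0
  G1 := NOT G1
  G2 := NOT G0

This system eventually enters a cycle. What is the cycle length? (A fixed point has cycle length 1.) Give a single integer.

Step 0: 111
Step 1: G0=G2&G0=1&1=1 G1=NOT G1=NOT 1=0 G2=NOT G0=NOT 1=0 -> 100
Step 2: G0=G2&G0=0&1=0 G1=NOT G1=NOT 0=1 G2=NOT G0=NOT 1=0 -> 010
Step 3: G0=G2&G0=0&0=0 G1=NOT G1=NOT 1=0 G2=NOT G0=NOT 0=1 -> 001
Step 4: G0=G2&G0=1&0=0 G1=NOT G1=NOT 0=1 G2=NOT G0=NOT 0=1 -> 011
Step 5: G0=G2&G0=1&0=0 G1=NOT G1=NOT 1=0 G2=NOT G0=NOT 0=1 -> 001
State from step 5 equals state from step 3 -> cycle length 2

Answer: 2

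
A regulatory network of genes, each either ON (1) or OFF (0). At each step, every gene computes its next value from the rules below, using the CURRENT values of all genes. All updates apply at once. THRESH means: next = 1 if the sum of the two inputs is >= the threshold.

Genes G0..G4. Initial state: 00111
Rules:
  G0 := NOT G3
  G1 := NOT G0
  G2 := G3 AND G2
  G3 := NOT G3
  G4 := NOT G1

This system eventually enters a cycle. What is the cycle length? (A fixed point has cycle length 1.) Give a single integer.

Answer: 2

Derivation:
Step 0: 00111
Step 1: G0=NOT G3=NOT 1=0 G1=NOT G0=NOT 0=1 G2=G3&G2=1&1=1 G3=NOT G3=NOT 1=0 G4=NOT G1=NOT 0=1 -> 01101
Step 2: G0=NOT G3=NOT 0=1 G1=NOT G0=NOT 0=1 G2=G3&G2=0&1=0 G3=NOT G3=NOT 0=1 G4=NOT G1=NOT 1=0 -> 11010
Step 3: G0=NOT G3=NOT 1=0 G1=NOT G0=NOT 1=0 G2=G3&G2=1&0=0 G3=NOT G3=NOT 1=0 G4=NOT G1=NOT 1=0 -> 00000
Step 4: G0=NOT G3=NOT 0=1 G1=NOT G0=NOT 0=1 G2=G3&G2=0&0=0 G3=NOT G3=NOT 0=1 G4=NOT G1=NOT 0=1 -> 11011
Step 5: G0=NOT G3=NOT 1=0 G1=NOT G0=NOT 1=0 G2=G3&G2=1&0=0 G3=NOT G3=NOT 1=0 G4=NOT G1=NOT 1=0 -> 00000
State from step 5 equals state from step 3 -> cycle length 2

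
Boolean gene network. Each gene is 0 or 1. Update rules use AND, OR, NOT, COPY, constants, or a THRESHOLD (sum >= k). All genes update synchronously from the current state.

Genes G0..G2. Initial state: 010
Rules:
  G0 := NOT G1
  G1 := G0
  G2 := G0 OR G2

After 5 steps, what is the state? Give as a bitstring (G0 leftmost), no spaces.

Step 1: G0=NOT G1=NOT 1=0 G1=G0=0 G2=G0|G2=0|0=0 -> 000
Step 2: G0=NOT G1=NOT 0=1 G1=G0=0 G2=G0|G2=0|0=0 -> 100
Step 3: G0=NOT G1=NOT 0=1 G1=G0=1 G2=G0|G2=1|0=1 -> 111
Step 4: G0=NOT G1=NOT 1=0 G1=G0=1 G2=G0|G2=1|1=1 -> 011
Step 5: G0=NOT G1=NOT 1=0 G1=G0=0 G2=G0|G2=0|1=1 -> 001

001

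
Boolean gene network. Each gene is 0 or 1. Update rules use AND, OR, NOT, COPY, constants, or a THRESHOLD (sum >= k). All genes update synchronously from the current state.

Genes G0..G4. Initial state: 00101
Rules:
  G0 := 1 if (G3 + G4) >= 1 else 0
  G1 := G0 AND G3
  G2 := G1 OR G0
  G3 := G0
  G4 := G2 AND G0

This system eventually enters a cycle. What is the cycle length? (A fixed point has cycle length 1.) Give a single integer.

Step 0: 00101
Step 1: G0=(0+1>=1)=1 G1=G0&G3=0&0=0 G2=G1|G0=0|0=0 G3=G0=0 G4=G2&G0=1&0=0 -> 10000
Step 2: G0=(0+0>=1)=0 G1=G0&G3=1&0=0 G2=G1|G0=0|1=1 G3=G0=1 G4=G2&G0=0&1=0 -> 00110
Step 3: G0=(1+0>=1)=1 G1=G0&G3=0&1=0 G2=G1|G0=0|0=0 G3=G0=0 G4=G2&G0=1&0=0 -> 10000
State from step 3 equals state from step 1 -> cycle length 2

Answer: 2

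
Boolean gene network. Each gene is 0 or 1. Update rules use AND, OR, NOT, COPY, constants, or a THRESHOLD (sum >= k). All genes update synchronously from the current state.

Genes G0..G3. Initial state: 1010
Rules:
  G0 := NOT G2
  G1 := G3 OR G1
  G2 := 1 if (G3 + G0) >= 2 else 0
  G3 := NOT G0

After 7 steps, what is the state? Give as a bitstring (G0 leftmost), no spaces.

Step 1: G0=NOT G2=NOT 1=0 G1=G3|G1=0|0=0 G2=(0+1>=2)=0 G3=NOT G0=NOT 1=0 -> 0000
Step 2: G0=NOT G2=NOT 0=1 G1=G3|G1=0|0=0 G2=(0+0>=2)=0 G3=NOT G0=NOT 0=1 -> 1001
Step 3: G0=NOT G2=NOT 0=1 G1=G3|G1=1|0=1 G2=(1+1>=2)=1 G3=NOT G0=NOT 1=0 -> 1110
Step 4: G0=NOT G2=NOT 1=0 G1=G3|G1=0|1=1 G2=(0+1>=2)=0 G3=NOT G0=NOT 1=0 -> 0100
Step 5: G0=NOT G2=NOT 0=1 G1=G3|G1=0|1=1 G2=(0+0>=2)=0 G3=NOT G0=NOT 0=1 -> 1101
Step 6: G0=NOT G2=NOT 0=1 G1=G3|G1=1|1=1 G2=(1+1>=2)=1 G3=NOT G0=NOT 1=0 -> 1110
Step 7: G0=NOT G2=NOT 1=0 G1=G3|G1=0|1=1 G2=(0+1>=2)=0 G3=NOT G0=NOT 1=0 -> 0100

0100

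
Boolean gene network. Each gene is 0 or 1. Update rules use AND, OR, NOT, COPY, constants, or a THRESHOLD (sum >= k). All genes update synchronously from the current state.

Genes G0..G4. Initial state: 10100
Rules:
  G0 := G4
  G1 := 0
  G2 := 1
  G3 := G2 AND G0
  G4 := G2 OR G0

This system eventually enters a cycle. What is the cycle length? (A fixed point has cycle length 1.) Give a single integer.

Answer: 1

Derivation:
Step 0: 10100
Step 1: G0=G4=0 G1=0(const) G2=1(const) G3=G2&G0=1&1=1 G4=G2|G0=1|1=1 -> 00111
Step 2: G0=G4=1 G1=0(const) G2=1(const) G3=G2&G0=1&0=0 G4=G2|G0=1|0=1 -> 10101
Step 3: G0=G4=1 G1=0(const) G2=1(const) G3=G2&G0=1&1=1 G4=G2|G0=1|1=1 -> 10111
Step 4: G0=G4=1 G1=0(const) G2=1(const) G3=G2&G0=1&1=1 G4=G2|G0=1|1=1 -> 10111
State from step 4 equals state from step 3 -> cycle length 1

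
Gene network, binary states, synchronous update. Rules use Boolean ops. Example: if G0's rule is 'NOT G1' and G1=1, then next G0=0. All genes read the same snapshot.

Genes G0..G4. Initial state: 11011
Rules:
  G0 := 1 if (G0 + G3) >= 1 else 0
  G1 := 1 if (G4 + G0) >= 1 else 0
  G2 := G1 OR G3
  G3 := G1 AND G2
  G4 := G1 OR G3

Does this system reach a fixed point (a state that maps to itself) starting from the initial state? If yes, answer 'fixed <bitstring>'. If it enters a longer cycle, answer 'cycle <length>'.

Step 0: 11011
Step 1: G0=(1+1>=1)=1 G1=(1+1>=1)=1 G2=G1|G3=1|1=1 G3=G1&G2=1&0=0 G4=G1|G3=1|1=1 -> 11101
Step 2: G0=(1+0>=1)=1 G1=(1+1>=1)=1 G2=G1|G3=1|0=1 G3=G1&G2=1&1=1 G4=G1|G3=1|0=1 -> 11111
Step 3: G0=(1+1>=1)=1 G1=(1+1>=1)=1 G2=G1|G3=1|1=1 G3=G1&G2=1&1=1 G4=G1|G3=1|1=1 -> 11111
Fixed point reached at step 2: 11111

Answer: fixed 11111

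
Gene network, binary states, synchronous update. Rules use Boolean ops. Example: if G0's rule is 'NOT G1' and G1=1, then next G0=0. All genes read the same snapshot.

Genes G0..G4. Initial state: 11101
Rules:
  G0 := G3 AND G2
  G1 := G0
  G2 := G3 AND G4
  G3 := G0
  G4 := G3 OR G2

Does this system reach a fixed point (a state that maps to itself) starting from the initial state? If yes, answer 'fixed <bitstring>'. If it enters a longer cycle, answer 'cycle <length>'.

Answer: fixed 00000

Derivation:
Step 0: 11101
Step 1: G0=G3&G2=0&1=0 G1=G0=1 G2=G3&G4=0&1=0 G3=G0=1 G4=G3|G2=0|1=1 -> 01011
Step 2: G0=G3&G2=1&0=0 G1=G0=0 G2=G3&G4=1&1=1 G3=G0=0 G4=G3|G2=1|0=1 -> 00101
Step 3: G0=G3&G2=0&1=0 G1=G0=0 G2=G3&G4=0&1=0 G3=G0=0 G4=G3|G2=0|1=1 -> 00001
Step 4: G0=G3&G2=0&0=0 G1=G0=0 G2=G3&G4=0&1=0 G3=G0=0 G4=G3|G2=0|0=0 -> 00000
Step 5: G0=G3&G2=0&0=0 G1=G0=0 G2=G3&G4=0&0=0 G3=G0=0 G4=G3|G2=0|0=0 -> 00000
Fixed point reached at step 4: 00000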